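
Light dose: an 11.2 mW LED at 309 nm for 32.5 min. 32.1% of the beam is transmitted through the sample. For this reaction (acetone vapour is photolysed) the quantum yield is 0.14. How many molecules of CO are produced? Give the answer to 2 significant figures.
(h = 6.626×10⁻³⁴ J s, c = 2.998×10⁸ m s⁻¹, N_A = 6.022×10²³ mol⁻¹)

3.2×10¹⁸ molecules

Photon energy at 309 nm: hc/λ = (6.626×10⁻³⁴)(2.998×10⁸)/(309×10⁻⁹) = 6.429×10⁻¹⁹ J.
Energy delivered: (11.2 mW)(1950 s) = 21.84 J.
Photons incident: 21.84 / 6.429×10⁻¹⁹ = 3.397×10¹⁹, i.e. 3.397×10¹⁹/6.022×10²³ = 5.641×10⁻⁵ mol.
Fraction absorbed: 1 − 32.1/100 = 0.6790.
Photons absorbed: 0.6790 × 5.641×10⁻⁵ = 3.830×10⁻⁵ mol.
Product: Φ × n_abs = 0.14 × 3.830×10⁻⁵ = 5.362×10⁻⁶ mol.
As a count: 5.362×10⁻⁶ × 6.022×10²³ = 3.2×10¹⁸.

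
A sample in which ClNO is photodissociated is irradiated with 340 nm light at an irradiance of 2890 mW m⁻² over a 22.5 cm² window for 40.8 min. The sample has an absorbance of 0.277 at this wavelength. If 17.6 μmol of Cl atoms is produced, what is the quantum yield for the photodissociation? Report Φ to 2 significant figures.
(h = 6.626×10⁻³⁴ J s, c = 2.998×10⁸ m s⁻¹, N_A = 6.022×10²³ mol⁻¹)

Product: 17.6 μmol = 1.76×10⁻⁵ mol.
Photon energy at 340 nm: hc/λ = (6.626×10⁻³⁴)(2.998×10⁸)/(340×10⁻⁹) = 5.843×10⁻¹⁹ J.
Energy delivered: (2890 mW m⁻²)(22.5×10⁻⁴ m²)(2448 s) = 15.92 J.
Photons incident: 15.92 / 5.843×10⁻¹⁹ = 2.725×10¹⁹, i.e. 2.725×10¹⁹/6.022×10²³ = 4.525×10⁻⁵ mol.
Fraction absorbed: 1 − 10^(−0.277) = 0.4716.
Photons absorbed: 0.4716 × 4.525×10⁻⁵ = 2.134×10⁻⁵ mol.
Φ = 1.76×10⁻⁵ mol / 2.134×10⁻⁵ mol photons = 0.82.

Φ = 0.82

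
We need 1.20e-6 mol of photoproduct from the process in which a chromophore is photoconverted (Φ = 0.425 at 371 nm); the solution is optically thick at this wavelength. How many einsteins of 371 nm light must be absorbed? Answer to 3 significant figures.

2.82e-6 einstein

Photons that must be absorbed: 1.20e-6 / 0.425 = 2.824e-6 mol.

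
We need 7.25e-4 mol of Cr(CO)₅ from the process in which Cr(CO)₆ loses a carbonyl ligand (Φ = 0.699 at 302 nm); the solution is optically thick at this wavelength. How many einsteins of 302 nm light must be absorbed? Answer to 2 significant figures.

0.0010 einstein

Photons that must be absorbed: 7.25e-4 / 0.699 = 0.001037 mol.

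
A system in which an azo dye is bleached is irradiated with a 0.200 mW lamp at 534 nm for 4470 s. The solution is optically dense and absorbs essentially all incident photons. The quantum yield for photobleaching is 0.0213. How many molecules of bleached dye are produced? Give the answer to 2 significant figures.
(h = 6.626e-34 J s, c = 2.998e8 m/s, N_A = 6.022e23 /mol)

Photon energy at 534 nm: hc/λ = (6.626e-34)(2.998e8)/(534e-9) = 3.720e-19 J.
Energy delivered: (0.200 mW)(4470 s) = 0.8940 J.
Photons incident: 0.8940 / 3.720e-19 = 2.403e18, i.e. 2.403e18/6.022e23 = 3.990e-6 mol.
Product: Φ × n_abs = 0.0213 × 3.990e-6 = 8.499e-8 mol.
As a count: 8.499e-8 × 6.022e23 = 5.1e16.

5.1e16 molecules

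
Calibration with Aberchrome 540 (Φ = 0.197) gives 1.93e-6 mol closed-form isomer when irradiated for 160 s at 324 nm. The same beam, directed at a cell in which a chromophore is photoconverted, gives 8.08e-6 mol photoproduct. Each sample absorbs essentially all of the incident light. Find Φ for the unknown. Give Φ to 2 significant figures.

Φ = 0.82

Photons absorbed by the actinometer: 1.93e-6 / 0.197 = 9.797e-6 mol.
Φ(unknown) = 8.08e-6 / 9.797e-6 = 0.82.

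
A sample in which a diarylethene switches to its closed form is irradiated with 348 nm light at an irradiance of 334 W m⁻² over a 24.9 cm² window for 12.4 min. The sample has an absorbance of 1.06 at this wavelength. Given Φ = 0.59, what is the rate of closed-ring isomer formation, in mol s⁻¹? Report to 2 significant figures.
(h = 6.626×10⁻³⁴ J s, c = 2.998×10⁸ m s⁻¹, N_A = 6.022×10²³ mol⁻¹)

Photon energy at 348 nm: hc/λ = (6.626×10⁻³⁴)(2.998×10⁸)/(348×10⁻⁹) = 5.708×10⁻¹⁹ J.
Energy delivered: (334 W m⁻²)(24.9×10⁻⁴ m²)(744 s) = 618.8 J.
Photons incident: 618.8 / 5.708×10⁻¹⁹ = 1.084×10²¹, i.e. 1.084×10²¹/6.022×10²³ = 0.001800 mol.
Fraction absorbed: 1 − 10^(−1.06) = 0.9129.
Photons absorbed: 0.9129 × 0.001800 = 0.001643 mol.
Product formed: 0.59 × 0.001643 = 9.694×10⁻⁴ mol.
Rate: 9.694×10⁻⁴ / 744 s = 1.3×10⁻⁶ mol s⁻¹.

1.3×10⁻⁶ mol s⁻¹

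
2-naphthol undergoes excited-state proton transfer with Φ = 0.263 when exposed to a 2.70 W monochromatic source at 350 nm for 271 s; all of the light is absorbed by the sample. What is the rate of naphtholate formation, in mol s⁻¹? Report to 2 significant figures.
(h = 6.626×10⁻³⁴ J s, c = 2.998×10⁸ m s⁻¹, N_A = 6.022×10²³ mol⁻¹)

Photon energy at 350 nm: hc/λ = (6.626×10⁻³⁴)(2.998×10⁸)/(350×10⁻⁹) = 5.676×10⁻¹⁹ J.
Energy delivered: (2.70 W)(271 s) = 731.7 J.
Photons incident: 731.7 / 5.676×10⁻¹⁹ = 1.289×10²¹, i.e. 1.289×10²¹/6.022×10²³ = 0.002140 mol.
Product formed: 0.263 × 0.002140 = 5.628×10⁻⁴ mol.
Rate: 5.628×10⁻⁴ / 271 s = 2.1×10⁻⁶ mol s⁻¹.

2.1×10⁻⁶ mol s⁻¹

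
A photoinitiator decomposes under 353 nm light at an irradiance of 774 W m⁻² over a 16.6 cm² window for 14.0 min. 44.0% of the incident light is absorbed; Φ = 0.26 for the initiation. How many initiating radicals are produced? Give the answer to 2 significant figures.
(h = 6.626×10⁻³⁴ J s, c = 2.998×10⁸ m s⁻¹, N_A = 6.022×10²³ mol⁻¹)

Photon energy at 353 nm: hc/λ = (6.626×10⁻³⁴)(2.998×10⁸)/(353×10⁻⁹) = 5.627×10⁻¹⁹ J.
Energy delivered: (774 W m⁻²)(16.6×10⁻⁴ m²)(840 s) = 1079 J.
Photons incident: 1079 / 5.627×10⁻¹⁹ = 1.918×10²¹, i.e. 1.918×10²¹/6.022×10²³ = 0.003185 mol.
Photons absorbed: 0.440 × 0.003185 = 0.001401 mol.
Product: Φ × n_abs = 0.26 × 0.001401 = 3.643×10⁻⁴ mol.
As a count: 3.643×10⁻⁴ × 6.022×10²³ = 2.2×10²⁰.

2.2×10²⁰ initiating radicals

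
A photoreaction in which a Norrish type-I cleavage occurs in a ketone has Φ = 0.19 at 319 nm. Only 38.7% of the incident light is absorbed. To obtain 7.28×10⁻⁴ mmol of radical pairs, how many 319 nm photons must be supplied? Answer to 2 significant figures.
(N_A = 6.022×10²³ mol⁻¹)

Product: 7.28×10⁻⁴ mmol = 7.28×10⁻⁷ mol.
Photons that must be absorbed: 7.28×10⁻⁷ / 0.19 = 3.832×10⁻⁶ mol.
Incident photons needed: 3.832×10⁻⁶ / 0.387 = 9.902×10⁻⁶ mol.
Photon count: 9.902×10⁻⁶ × 6.022×10²³ = 6.0×10¹⁸.

6.0×10¹⁸ photons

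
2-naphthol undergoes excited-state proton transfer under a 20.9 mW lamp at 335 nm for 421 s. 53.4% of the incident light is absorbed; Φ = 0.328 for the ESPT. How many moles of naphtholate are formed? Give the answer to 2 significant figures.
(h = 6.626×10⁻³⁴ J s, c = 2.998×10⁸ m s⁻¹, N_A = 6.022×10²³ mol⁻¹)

Photon energy at 335 nm: hc/λ = (6.626×10⁻³⁴)(2.998×10⁸)/(335×10⁻⁹) = 5.930×10⁻¹⁹ J.
Energy delivered: (20.9 mW)(421 s) = 8.799 J.
Photons incident: 8.799 / 5.930×10⁻¹⁹ = 1.484×10¹⁹, i.e. 1.484×10¹⁹/6.022×10²³ = 2.464×10⁻⁵ mol.
Photons absorbed: 0.534 × 2.464×10⁻⁵ = 1.316×10⁻⁵ mol.
Product: Φ × n_abs = 0.328 × 1.316×10⁻⁵ = 4.316×10⁻⁶ mol.

4.3×10⁻⁶ mol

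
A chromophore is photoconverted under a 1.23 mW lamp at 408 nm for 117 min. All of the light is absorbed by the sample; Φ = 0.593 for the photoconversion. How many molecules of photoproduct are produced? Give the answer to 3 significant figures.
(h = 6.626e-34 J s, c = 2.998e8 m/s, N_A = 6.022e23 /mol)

Photon energy at 408 nm: hc/λ = (6.626e-34)(2.998e8)/(408e-9) = 4.869e-19 J.
Energy delivered: (1.23 mW)(7020 s) = 8.635 J.
Photons incident: 8.635 / 4.869e-19 = 1.773e19, i.e. 1.773e19/6.022e23 = 2.944e-5 mol.
Product: Φ × n_abs = 0.593 × 2.944e-5 = 1.746e-5 mol.
As a count: 1.746e-5 × 6.022e23 = 1.05e19.

1.05e19 molecules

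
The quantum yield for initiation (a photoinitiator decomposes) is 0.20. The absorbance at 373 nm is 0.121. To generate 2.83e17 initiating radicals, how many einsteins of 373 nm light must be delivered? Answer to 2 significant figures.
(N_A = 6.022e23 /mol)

9.7e-6 einstein

Product: 2.83e17 / 6.022e23 = 4.699e-7 mol.
Photons that must be absorbed: 4.699e-7 / 0.20 = 2.349e-6 mol.
Fraction absorbed: 1 − 10^(−0.121) = 0.2432.
Incident photons needed: 2.349e-6 / 0.2432 = 9.659e-6 mol.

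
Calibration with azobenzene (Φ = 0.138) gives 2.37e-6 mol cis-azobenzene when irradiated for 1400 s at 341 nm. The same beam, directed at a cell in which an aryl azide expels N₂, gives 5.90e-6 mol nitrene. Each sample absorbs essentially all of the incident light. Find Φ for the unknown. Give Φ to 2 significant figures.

Φ = 0.34

Photons absorbed by the actinometer: 2.37e-6 / 0.138 = 1.717e-5 mol.
Φ(unknown) = 5.90e-6 / 1.717e-5 = 0.34.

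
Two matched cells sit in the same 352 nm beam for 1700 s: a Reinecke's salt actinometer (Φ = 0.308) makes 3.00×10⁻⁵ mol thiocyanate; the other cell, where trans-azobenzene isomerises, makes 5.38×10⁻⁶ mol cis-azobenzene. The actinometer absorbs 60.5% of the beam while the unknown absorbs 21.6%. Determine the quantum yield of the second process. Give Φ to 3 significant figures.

Φ = 0.155

Photons absorbed by the actinometer: 3.00×10⁻⁵ / 0.308 = 9.740×10⁻⁵ mol.
Incident flux: 9.740×10⁻⁵ / 0.605 = 1.610×10⁻⁴ einstein.
Absorbed by unknown: 0.216 × 1.610×10⁻⁴ = 3.478×10⁻⁵ mol.
Φ(unknown) = 5.38×10⁻⁶ / 3.478×10⁻⁵ = 0.155.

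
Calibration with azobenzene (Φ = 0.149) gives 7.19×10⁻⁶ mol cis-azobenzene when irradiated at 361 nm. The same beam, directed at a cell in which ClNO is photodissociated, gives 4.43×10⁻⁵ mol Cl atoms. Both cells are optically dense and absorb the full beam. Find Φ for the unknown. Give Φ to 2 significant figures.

Φ = 0.92

Photons absorbed by the actinometer: 7.19×10⁻⁶ / 0.149 = 4.826×10⁻⁵ mol.
Φ(unknown) = 4.43×10⁻⁵ / 4.826×10⁻⁵ = 0.92.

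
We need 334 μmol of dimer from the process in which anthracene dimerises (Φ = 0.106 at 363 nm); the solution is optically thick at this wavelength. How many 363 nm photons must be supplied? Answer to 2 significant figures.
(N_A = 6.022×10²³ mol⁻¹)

Product: 334 μmol = 3.34×10⁻⁴ mol.
Photons that must be absorbed: 3.34×10⁻⁴ / 0.106 = 0.003151 mol.
Photon count: 0.003151 × 6.022×10²³ = 1.9×10²¹.

1.9×10²¹ photons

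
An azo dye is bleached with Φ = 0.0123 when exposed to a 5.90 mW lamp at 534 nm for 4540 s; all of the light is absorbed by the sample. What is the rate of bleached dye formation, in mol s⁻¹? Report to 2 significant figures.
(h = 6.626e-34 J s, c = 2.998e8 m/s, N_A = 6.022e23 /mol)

3.2e-10 mol s⁻¹

Photon energy at 534 nm: hc/λ = (6.626e-34)(2.998e8)/(534e-9) = 3.720e-19 J.
Energy delivered: (5.90 mW)(4540 s) = 26.79 J.
Photons incident: 26.79 / 3.720e-19 = 7.202e19, i.e. 7.202e19/6.022e23 = 1.196e-4 mol.
Product formed: 0.0123 × 1.196e-4 = 1.471e-6 mol.
Rate: 1.471e-6 / 4540 s = 3.2e-10 mol s⁻¹.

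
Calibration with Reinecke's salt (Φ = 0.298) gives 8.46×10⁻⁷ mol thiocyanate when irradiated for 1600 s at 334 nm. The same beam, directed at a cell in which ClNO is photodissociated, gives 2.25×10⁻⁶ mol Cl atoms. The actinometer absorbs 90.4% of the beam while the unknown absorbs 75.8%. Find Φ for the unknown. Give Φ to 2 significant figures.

Photons absorbed by the actinometer: 8.46×10⁻⁷ / 0.298 = 2.839×10⁻⁶ mol.
Incident flux: 2.839×10⁻⁶ / 0.904 = 3.140×10⁻⁶ einstein.
Absorbed by unknown: 0.758 × 3.140×10⁻⁶ = 2.380×10⁻⁶ mol.
Φ(unknown) = 2.25×10⁻⁶ / 2.380×10⁻⁶ = 0.95.

Φ = 0.95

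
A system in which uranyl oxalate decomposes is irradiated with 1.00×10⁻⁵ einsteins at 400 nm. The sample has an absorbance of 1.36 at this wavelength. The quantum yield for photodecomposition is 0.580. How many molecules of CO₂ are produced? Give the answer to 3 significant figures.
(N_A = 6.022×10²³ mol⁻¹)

Fraction absorbed: 1 − 10^(−1.36) = 0.9563.
Photons absorbed: 0.9563 × 1.00×10⁻⁵ = 9.563×10⁻⁶ mol.
Product: Φ × n_abs = 0.580 × 9.563×10⁻⁶ = 5.547×10⁻⁶ mol.
As a count: 5.547×10⁻⁶ × 6.022×10²³ = 3.34×10¹⁸.

3.34×10¹⁸ molecules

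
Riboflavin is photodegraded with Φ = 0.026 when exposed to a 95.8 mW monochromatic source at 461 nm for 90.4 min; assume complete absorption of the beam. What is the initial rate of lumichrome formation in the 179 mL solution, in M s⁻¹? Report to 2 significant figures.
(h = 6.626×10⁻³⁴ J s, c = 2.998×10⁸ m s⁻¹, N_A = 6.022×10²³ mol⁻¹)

Photon energy at 461 nm: hc/λ = (6.626×10⁻³⁴)(2.998×10⁸)/(461×10⁻⁹) = 4.309×10⁻¹⁹ J.
Energy delivered: (95.8 mW)(5424 s) = 519.6 J.
Photons incident: 519.6 / 4.309×10⁻¹⁹ = 1.206×10²¹, i.e. 1.206×10²¹/6.022×10²³ = 0.002003 mol.
Product formed: 0.026 × 0.002003 = 5.208×10⁻⁵ mol.
Rate: 5.208×10⁻⁵ mol / (5424 s × 0.179 L) = 5.4×10⁻⁸ M s⁻¹.

5.4×10⁻⁸ M s⁻¹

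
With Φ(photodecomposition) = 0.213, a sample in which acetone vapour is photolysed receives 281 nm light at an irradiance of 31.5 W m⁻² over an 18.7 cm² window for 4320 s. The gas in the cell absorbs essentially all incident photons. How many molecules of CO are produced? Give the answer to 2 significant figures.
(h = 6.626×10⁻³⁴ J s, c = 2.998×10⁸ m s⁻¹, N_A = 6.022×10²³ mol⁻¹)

7.7×10¹⁹ molecules

Photon energy at 281 nm: hc/λ = (6.626×10⁻³⁴)(2.998×10⁸)/(281×10⁻⁹) = 7.069×10⁻¹⁹ J.
Energy delivered: (31.5 W m⁻²)(18.7×10⁻⁴ m²)(4320 s) = 254.5 J.
Photons incident: 254.5 / 7.069×10⁻¹⁹ = 3.600×10²⁰, i.e. 3.600×10²⁰/6.022×10²³ = 5.978×10⁻⁴ mol.
Product: Φ × n_abs = 0.213 × 5.978×10⁻⁴ = 1.273×10⁻⁴ mol.
As a count: 1.273×10⁻⁴ × 6.022×10²³ = 7.7×10¹⁹.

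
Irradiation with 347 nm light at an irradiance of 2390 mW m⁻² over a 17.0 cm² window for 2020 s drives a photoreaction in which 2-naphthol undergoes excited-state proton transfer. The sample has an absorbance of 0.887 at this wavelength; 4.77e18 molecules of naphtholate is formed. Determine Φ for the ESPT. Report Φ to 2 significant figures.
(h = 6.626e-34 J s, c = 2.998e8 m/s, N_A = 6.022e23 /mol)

Φ = 0.38

Product: 4.77e18 / 6.022e23 = 7.921e-6 mol.
Photon energy at 347 nm: hc/λ = (6.626e-34)(2.998e8)/(347e-9) = 5.725e-19 J.
Energy delivered: (2390 mW m⁻²)(17.0e-4 m²)(2020 s) = 8.207 J.
Photons incident: 8.207 / 5.725e-19 = 1.434e19, i.e. 1.434e19/6.022e23 = 2.381e-5 mol.
Fraction absorbed: 1 − 10^(−0.887) = 0.8703.
Photons absorbed: 0.8703 × 2.381e-5 = 2.072e-5 mol.
Φ = 7.921e-6 mol / 2.072e-5 mol photons = 0.38.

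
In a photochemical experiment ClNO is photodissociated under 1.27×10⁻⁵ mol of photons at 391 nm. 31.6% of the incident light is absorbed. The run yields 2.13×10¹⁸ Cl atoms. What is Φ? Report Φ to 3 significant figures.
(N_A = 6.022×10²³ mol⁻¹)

Φ = 0.881

Product: 2.13×10¹⁸ / 6.022×10²³ = 3.537×10⁻⁶ mol.
Photons absorbed: 0.316 × 1.27×10⁻⁵ = 4.013×10⁻⁶ mol.
Φ = 3.537×10⁻⁶ mol / 4.013×10⁻⁶ mol photons = 0.881.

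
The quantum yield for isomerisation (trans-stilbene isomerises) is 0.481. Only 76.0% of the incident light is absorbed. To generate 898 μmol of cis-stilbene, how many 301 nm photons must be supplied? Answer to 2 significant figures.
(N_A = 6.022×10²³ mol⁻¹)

1.5×10²¹ photons

Product: 898 μmol = 8.98×10⁻⁴ mol.
Photons that must be absorbed: 8.98×10⁻⁴ / 0.481 = 0.001867 mol.
Incident photons needed: 0.001867 / 0.760 = 0.002457 mol.
Photon count: 0.002457 × 6.022×10²³ = 1.5×10²¹.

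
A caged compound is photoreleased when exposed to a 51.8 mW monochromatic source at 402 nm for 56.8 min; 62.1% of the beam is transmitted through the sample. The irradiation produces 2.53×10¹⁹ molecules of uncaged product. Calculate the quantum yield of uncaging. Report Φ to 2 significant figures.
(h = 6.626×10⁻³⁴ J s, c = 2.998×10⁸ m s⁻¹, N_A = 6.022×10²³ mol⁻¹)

Product: 2.53×10¹⁹ / 6.022×10²³ = 4.201×10⁻⁵ mol.
Photon energy at 402 nm: hc/λ = (6.626×10⁻³⁴)(2.998×10⁸)/(402×10⁻⁹) = 4.941×10⁻¹⁹ J.
Energy delivered: (51.8 mW)(3408 s) = 176.5 J.
Photons incident: 176.5 / 4.941×10⁻¹⁹ = 3.572×10²⁰, i.e. 3.572×10²⁰/6.022×10²³ = 5.932×10⁻⁴ mol.
Fraction absorbed: 1 − 62.1/100 = 0.3790.
Photons absorbed: 0.3790 × 5.932×10⁻⁴ = 2.248×10⁻⁴ mol.
Φ = 4.201×10⁻⁵ mol / 2.248×10⁻⁴ mol photons = 0.19.

Φ = 0.19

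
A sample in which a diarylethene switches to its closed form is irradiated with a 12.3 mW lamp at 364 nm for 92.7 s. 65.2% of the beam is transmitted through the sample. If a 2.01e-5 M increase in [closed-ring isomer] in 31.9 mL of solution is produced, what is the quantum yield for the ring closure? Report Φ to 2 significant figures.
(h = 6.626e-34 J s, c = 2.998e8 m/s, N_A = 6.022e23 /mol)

Product: (2.01e-5 M)(0.0319 L) = 6.412e-7 mol.
Photon energy at 364 nm: hc/λ = (6.626e-34)(2.998e8)/(364e-9) = 5.457e-19 J.
Energy delivered: (12.3 mW)(92.7 s) = 1.140 J.
Photons incident: 1.140 / 5.457e-19 = 2.089e18, i.e. 2.089e18/6.022e23 = 3.469e-6 mol.
Fraction absorbed: 1 − 65.2/100 = 0.3480.
Photons absorbed: 0.3480 × 3.469e-6 = 1.207e-6 mol.
Φ = 6.412e-7 mol / 1.207e-6 mol photons = 0.53.

Φ = 0.53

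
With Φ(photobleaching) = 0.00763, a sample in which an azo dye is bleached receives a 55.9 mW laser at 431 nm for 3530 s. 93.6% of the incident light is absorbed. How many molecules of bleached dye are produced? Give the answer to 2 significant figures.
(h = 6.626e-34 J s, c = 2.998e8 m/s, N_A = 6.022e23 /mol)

Photon energy at 431 nm: hc/λ = (6.626e-34)(2.998e8)/(431e-9) = 4.609e-19 J.
Energy delivered: (55.9 mW)(3530 s) = 197.3 J.
Photons incident: 197.3 / 4.609e-19 = 4.281e20, i.e. 4.281e20/6.022e23 = 7.109e-4 mol.
Photons absorbed: 0.936 × 7.109e-4 = 6.654e-4 mol.
Product: Φ × n_abs = 0.00763 × 6.654e-4 = 5.077e-6 mol.
As a count: 5.077e-6 × 6.022e23 = 3.1e18.

3.1e18 molecules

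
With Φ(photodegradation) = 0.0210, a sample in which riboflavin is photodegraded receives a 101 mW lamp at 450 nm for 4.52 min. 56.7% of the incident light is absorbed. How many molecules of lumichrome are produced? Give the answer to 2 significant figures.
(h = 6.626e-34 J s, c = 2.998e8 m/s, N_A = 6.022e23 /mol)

Photon energy at 450 nm: hc/λ = (6.626e-34)(2.998e8)/(450e-9) = 4.414e-19 J.
Energy delivered: (101 mW)(271.2 s) = 27.39 J.
Photons incident: 27.39 / 4.414e-19 = 6.205e19, i.e. 6.205e19/6.022e23 = 1.030e-4 mol.
Photons absorbed: 0.567 × 1.030e-4 = 5.840e-5 mol.
Product: Φ × n_abs = 0.0210 × 5.840e-5 = 1.226e-6 mol.
As a count: 1.226e-6 × 6.022e23 = 7.4e17.

7.4e17 molecules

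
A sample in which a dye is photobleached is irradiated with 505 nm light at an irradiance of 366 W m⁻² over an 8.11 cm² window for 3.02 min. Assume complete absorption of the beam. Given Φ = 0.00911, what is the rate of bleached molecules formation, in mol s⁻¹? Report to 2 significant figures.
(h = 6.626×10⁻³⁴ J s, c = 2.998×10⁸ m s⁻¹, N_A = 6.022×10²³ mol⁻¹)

Photon energy at 505 nm: hc/λ = (6.626×10⁻³⁴)(2.998×10⁸)/(505×10⁻⁹) = 3.934×10⁻¹⁹ J.
Energy delivered: (366 W m⁻²)(8.11×10⁻⁴ m²)(181.2 s) = 53.78 J.
Photons incident: 53.78 / 3.934×10⁻¹⁹ = 1.367×10²⁰, i.e. 1.367×10²⁰/6.022×10²³ = 2.270×10⁻⁴ mol.
Product formed: 0.00911 × 2.270×10⁻⁴ = 2.068×10⁻⁶ mol.
Rate: 2.068×10⁻⁶ / 181.2 s = 1.1×10⁻⁸ mol s⁻¹.

1.1×10⁻⁸ mol s⁻¹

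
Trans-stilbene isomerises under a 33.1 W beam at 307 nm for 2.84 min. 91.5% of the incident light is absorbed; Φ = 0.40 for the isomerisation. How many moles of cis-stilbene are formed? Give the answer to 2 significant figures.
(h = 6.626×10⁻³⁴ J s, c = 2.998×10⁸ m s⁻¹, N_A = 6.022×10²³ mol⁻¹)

Photon energy at 307 nm: hc/λ = (6.626×10⁻³⁴)(2.998×10⁸)/(307×10⁻⁹) = 6.471×10⁻¹⁹ J.
Energy delivered: (33.1 W)(170.4 s) = 5640 J.
Photons incident: 5640 / 6.471×10⁻¹⁹ = 8.716×10²¹, i.e. 8.716×10²¹/6.022×10²³ = 0.01447 mol.
Photons absorbed: 0.915 × 0.01447 = 0.01324 mol.
Product: Φ × n_abs = 0.40 × 0.01324 = 0.005296 mol.

0.0053 mol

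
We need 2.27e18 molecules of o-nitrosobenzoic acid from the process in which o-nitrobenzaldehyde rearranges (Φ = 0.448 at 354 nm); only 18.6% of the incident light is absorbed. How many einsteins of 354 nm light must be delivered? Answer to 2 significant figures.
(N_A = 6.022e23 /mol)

4.5e-5 einstein

Product: 2.27e18 / 6.022e23 = 3.770e-6 mol.
Photons that must be absorbed: 3.770e-6 / 0.448 = 8.415e-6 mol.
Incident photons needed: 8.415e-6 / 0.186 = 4.524e-5 mol.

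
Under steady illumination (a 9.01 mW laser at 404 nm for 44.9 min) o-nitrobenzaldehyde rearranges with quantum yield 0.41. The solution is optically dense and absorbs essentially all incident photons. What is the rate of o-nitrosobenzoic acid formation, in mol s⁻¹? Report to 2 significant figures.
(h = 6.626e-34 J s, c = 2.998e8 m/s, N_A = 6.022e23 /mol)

Photon energy at 404 nm: hc/λ = (6.626e-34)(2.998e8)/(404e-9) = 4.917e-19 J.
Energy delivered: (9.01 mW)(2694 s) = 24.27 J.
Photons incident: 24.27 / 4.917e-19 = 4.936e19, i.e. 4.936e19/6.022e23 = 8.197e-5 mol.
Product formed: 0.41 × 8.197e-5 = 3.361e-5 mol.
Rate: 3.361e-5 / 2694 s = 1.2e-8 mol s⁻¹.

1.2e-8 mol s⁻¹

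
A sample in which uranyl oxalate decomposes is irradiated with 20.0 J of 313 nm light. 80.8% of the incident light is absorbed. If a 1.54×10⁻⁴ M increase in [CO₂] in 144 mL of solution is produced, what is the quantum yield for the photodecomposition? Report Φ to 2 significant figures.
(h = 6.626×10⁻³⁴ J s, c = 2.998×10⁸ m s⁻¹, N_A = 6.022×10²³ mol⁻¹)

Product: (1.54×10⁻⁴ M)(0.144 L) = 2.218×10⁻⁵ mol.
Photon energy at 313 nm: hc/λ = (6.626×10⁻³⁴)(2.998×10⁸)/(313×10⁻⁹) = 6.347×10⁻¹⁹ J.
Photons incident: 20.0 / 6.347×10⁻¹⁹ = 3.151×10¹⁹, i.e. 3.151×10¹⁹/6.022×10²³ = 5.232×10⁻⁵ mol.
Photons absorbed: 0.808 × 5.232×10⁻⁵ = 4.227×10⁻⁵ mol.
Φ = 2.218×10⁻⁵ mol / 4.227×10⁻⁵ mol photons = 0.52.

Φ = 0.52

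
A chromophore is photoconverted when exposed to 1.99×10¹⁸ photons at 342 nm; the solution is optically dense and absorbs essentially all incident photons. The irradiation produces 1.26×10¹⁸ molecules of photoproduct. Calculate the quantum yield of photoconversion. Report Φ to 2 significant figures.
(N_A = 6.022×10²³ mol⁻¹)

Φ = 0.63

Product: 1.26×10¹⁸ / 6.022×10²³ = 2.092×10⁻⁶ mol.
Moles of photons: 1.99×10¹⁸ / 6.022×10²³ = 3.305×10⁻⁶ mol.
Φ = 2.092×10⁻⁶ mol / 3.305×10⁻⁶ mol photons = 0.63.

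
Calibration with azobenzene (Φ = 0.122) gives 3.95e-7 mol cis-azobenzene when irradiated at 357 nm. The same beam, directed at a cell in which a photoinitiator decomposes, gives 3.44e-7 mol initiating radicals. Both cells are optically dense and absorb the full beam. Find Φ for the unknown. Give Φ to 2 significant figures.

Photons absorbed by the actinometer: 3.95e-7 / 0.122 = 3.238e-6 mol.
Φ(unknown) = 3.44e-7 / 3.238e-6 = 0.11.

Φ = 0.11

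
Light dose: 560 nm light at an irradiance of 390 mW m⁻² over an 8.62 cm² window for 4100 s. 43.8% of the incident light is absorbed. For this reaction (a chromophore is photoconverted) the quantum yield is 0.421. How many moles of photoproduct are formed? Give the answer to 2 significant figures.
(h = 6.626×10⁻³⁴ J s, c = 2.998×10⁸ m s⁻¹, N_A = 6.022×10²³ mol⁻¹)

Photon energy at 560 nm: hc/λ = (6.626×10⁻³⁴)(2.998×10⁸)/(560×10⁻⁹) = 3.547×10⁻¹⁹ J.
Energy delivered: (390 mW m⁻²)(8.62×10⁻⁴ m²)(4100 s) = 1.378 J.
Photons incident: 1.378 / 3.547×10⁻¹⁹ = 3.885×10¹⁸, i.e. 3.885×10¹⁸/6.022×10²³ = 6.451×10⁻⁶ mol.
Photons absorbed: 0.438 × 6.451×10⁻⁶ = 2.826×10⁻⁶ mol.
Product: Φ × n_abs = 0.421 × 2.826×10⁻⁶ = 1.190×10⁻⁶ mol.

1.2×10⁻⁶ mol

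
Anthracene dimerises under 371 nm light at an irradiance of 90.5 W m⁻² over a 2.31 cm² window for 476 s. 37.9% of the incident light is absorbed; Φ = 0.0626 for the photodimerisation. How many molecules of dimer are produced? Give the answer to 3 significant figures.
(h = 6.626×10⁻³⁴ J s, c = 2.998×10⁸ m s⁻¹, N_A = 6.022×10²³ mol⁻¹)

4.41×10¹⁷ molecules

Photon energy at 371 nm: hc/λ = (6.626×10⁻³⁴)(2.998×10⁸)/(371×10⁻⁹) = 5.354×10⁻¹⁹ J.
Energy delivered: (90.5 W m⁻²)(2.31×10⁻⁴ m²)(476 s) = 9.951 J.
Photons incident: 9.951 / 5.354×10⁻¹⁹ = 1.859×10¹⁹, i.e. 1.859×10¹⁹/6.022×10²³ = 3.087×10⁻⁵ mol.
Photons absorbed: 0.379 × 3.087×10⁻⁵ = 1.170×10⁻⁵ mol.
Product: Φ × n_abs = 0.0626 × 1.170×10⁻⁵ = 7.324×10⁻⁷ mol.
As a count: 7.324×10⁻⁷ × 6.022×10²³ = 4.41×10¹⁷.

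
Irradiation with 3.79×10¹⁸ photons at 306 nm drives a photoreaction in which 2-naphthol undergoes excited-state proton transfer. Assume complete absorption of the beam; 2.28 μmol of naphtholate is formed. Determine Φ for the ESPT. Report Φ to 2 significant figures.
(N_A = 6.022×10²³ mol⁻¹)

Product: 2.28 μmol = 2.28×10⁻⁶ mol.
Moles of photons: 3.79×10¹⁸ / 6.022×10²³ = 6.294×10⁻⁶ mol.
Φ = 2.28×10⁻⁶ mol / 6.294×10⁻⁶ mol photons = 0.36.

Φ = 0.36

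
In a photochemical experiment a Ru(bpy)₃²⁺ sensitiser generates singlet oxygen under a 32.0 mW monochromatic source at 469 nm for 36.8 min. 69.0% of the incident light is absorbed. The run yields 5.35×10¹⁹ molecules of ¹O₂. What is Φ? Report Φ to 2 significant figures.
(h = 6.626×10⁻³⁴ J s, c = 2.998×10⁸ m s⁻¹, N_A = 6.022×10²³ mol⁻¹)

Product: 5.35×10¹⁹ / 6.022×10²³ = 8.884×10⁻⁵ mol.
Photon energy at 469 nm: hc/λ = (6.626×10⁻³⁴)(2.998×10⁸)/(469×10⁻⁹) = 4.236×10⁻¹⁹ J.
Energy delivered: (32.0 mW)(2208 s) = 70.66 J.
Photons incident: 70.66 / 4.236×10⁻¹⁹ = 1.668×10²⁰, i.e. 1.668×10²⁰/6.022×10²³ = 2.770×10⁻⁴ mol.
Photons absorbed: 0.690 × 2.770×10⁻⁴ = 1.911×10⁻⁴ mol.
Φ = 8.884×10⁻⁵ mol / 1.911×10⁻⁴ mol photons = 0.46.

Φ = 0.46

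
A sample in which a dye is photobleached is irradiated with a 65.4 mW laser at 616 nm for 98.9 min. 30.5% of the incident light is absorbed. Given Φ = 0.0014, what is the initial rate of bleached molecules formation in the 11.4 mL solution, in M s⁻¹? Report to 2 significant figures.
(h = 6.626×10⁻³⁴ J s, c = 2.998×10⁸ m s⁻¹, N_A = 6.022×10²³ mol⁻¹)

1.3×10⁻⁸ M s⁻¹

Photon energy at 616 nm: hc/λ = (6.626×10⁻³⁴)(2.998×10⁸)/(616×10⁻⁹) = 3.225×10⁻¹⁹ J.
Energy delivered: (65.4 mW)(5934 s) = 388.1 J.
Photons incident: 388.1 / 3.225×10⁻¹⁹ = 1.203×10²¹, i.e. 1.203×10²¹/6.022×10²³ = 0.001998 mol.
Photons absorbed: 0.305 × 0.001998 = 6.094×10⁻⁴ mol.
Product formed: 0.0014 × 6.094×10⁻⁴ = 8.532×10⁻⁷ mol.
Rate: 8.532×10⁻⁷ mol / (5934 s × 0.0114 L) = 1.3×10⁻⁸ M s⁻¹.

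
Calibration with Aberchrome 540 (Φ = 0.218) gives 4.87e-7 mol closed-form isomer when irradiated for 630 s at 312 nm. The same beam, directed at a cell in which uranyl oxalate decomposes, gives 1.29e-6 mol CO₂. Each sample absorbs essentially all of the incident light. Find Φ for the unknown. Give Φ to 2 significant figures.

Φ = 0.58

Photons absorbed by the actinometer: 4.87e-7 / 0.218 = 2.234e-6 mol.
Φ(unknown) = 1.29e-6 / 2.234e-6 = 0.58.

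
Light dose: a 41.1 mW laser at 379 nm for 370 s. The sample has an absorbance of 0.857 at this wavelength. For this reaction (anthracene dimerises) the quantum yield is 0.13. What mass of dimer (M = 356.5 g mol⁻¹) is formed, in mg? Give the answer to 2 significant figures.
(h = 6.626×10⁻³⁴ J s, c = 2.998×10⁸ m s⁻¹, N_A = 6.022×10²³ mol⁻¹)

Photon energy at 379 nm: hc/λ = (6.626×10⁻³⁴)(2.998×10⁸)/(379×10⁻⁹) = 5.241×10⁻¹⁹ J.
Energy delivered: (41.1 mW)(370 s) = 15.21 J.
Photons incident: 15.21 / 5.241×10⁻¹⁹ = 2.902×10¹⁹, i.e. 2.902×10¹⁹/6.022×10²³ = 4.819×10⁻⁵ mol.
Fraction absorbed: 1 − 10^(−0.857) = 0.8610.
Photons absorbed: 0.8610 × 4.819×10⁻⁵ = 4.149×10⁻⁵ mol.
Product: Φ × n_abs = 0.13 × 4.149×10⁻⁵ = 5.394×10⁻⁶ mol.
Mass: 5.394×10⁻⁶ × 356.5 = 0.001923 g = 1.9 mg.

1.9 mg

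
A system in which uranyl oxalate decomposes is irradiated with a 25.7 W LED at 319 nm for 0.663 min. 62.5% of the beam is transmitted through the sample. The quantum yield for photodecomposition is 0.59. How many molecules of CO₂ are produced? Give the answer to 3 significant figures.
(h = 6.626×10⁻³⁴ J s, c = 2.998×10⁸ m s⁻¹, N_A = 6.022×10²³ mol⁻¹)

3.63×10²⁰ molecules

Photon energy at 319 nm: hc/λ = (6.626×10⁻³⁴)(2.998×10⁸)/(319×10⁻⁹) = 6.227×10⁻¹⁹ J.
Energy delivered: (25.7 W)(39.78 s) = 1022 J.
Photons incident: 1022 / 6.227×10⁻¹⁹ = 1.641×10²¹, i.e. 1.641×10²¹/6.022×10²³ = 0.002725 mol.
Fraction absorbed: 1 − 62.5/100 = 0.3750.
Photons absorbed: 0.3750 × 0.002725 = 0.001022 mol.
Product: Φ × n_abs = 0.59 × 0.001022 = 6.030×10⁻⁴ mol.
As a count: 6.030×10⁻⁴ × 6.022×10²³ = 3.63×10²⁰.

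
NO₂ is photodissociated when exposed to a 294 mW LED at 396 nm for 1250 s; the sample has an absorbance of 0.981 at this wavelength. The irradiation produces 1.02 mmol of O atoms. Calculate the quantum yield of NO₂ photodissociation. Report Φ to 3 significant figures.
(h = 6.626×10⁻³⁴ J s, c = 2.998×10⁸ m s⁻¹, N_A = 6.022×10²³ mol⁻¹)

Product: 1.02 mmol = 0.00102 mol.
Photon energy at 396 nm: hc/λ = (6.626×10⁻³⁴)(2.998×10⁸)/(396×10⁻⁹) = 5.016×10⁻¹⁹ J.
Energy delivered: (294 mW)(1250 s) = 367.5 J.
Photons incident: 367.5 / 5.016×10⁻¹⁹ = 7.327×10²⁰, i.e. 7.327×10²⁰/6.022×10²³ = 0.001217 mol.
Fraction absorbed: 1 − 10^(−0.981) = 0.8955.
Photons absorbed: 0.8955 × 0.001217 = 0.001090 mol.
Φ = 0.00102 mol / 0.001090 mol photons = 0.936.

Φ = 0.936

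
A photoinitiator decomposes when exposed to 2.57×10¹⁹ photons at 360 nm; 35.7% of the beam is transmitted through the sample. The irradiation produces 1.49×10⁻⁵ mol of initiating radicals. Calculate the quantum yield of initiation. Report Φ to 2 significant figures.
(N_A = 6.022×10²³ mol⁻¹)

Moles of photons: 2.57×10¹⁹ / 6.022×10²³ = 4.268×10⁻⁵ mol.
Fraction absorbed: 1 − 35.7/100 = 0.6430.
Photons absorbed: 0.6430 × 4.268×10⁻⁵ = 2.744×10⁻⁵ mol.
Φ = 1.49×10⁻⁵ mol / 2.744×10⁻⁵ mol photons = 0.54.

Φ = 0.54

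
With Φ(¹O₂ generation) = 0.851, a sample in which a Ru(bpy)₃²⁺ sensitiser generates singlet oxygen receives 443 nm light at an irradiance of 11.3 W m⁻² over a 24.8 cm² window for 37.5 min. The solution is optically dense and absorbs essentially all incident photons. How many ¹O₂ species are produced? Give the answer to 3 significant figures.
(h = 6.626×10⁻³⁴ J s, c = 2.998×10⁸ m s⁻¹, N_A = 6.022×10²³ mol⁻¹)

1.20×10²⁰ species

Photon energy at 443 nm: hc/λ = (6.626×10⁻³⁴)(2.998×10⁸)/(443×10⁻⁹) = 4.484×10⁻¹⁹ J.
Energy delivered: (11.3 W m⁻²)(24.8×10⁻⁴ m²)(2250 s) = 63.05 J.
Photons incident: 63.05 / 4.484×10⁻¹⁹ = 1.406×10²⁰, i.e. 1.406×10²⁰/6.022×10²³ = 2.335×10⁻⁴ mol.
Product: Φ × n_abs = 0.851 × 2.335×10⁻⁴ = 1.987×10⁻⁴ mol.
As a count: 1.987×10⁻⁴ × 6.022×10²³ = 1.20×10²⁰.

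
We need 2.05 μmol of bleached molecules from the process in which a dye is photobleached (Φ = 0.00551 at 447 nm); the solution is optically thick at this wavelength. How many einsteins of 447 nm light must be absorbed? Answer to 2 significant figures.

3.7×10⁻⁴ einstein

Product: 2.05 μmol = 2.05×10⁻⁶ mol.
Photons that must be absorbed: 2.05×10⁻⁶ / 0.00551 = 3.721×10⁻⁴ mol.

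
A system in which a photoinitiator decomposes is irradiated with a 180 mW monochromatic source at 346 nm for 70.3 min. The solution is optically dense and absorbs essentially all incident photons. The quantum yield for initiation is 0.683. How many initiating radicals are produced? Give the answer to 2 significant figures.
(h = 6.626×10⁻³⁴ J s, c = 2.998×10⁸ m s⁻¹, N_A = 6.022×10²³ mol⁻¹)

Photon energy at 346 nm: hc/λ = (6.626×10⁻³⁴)(2.998×10⁸)/(346×10⁻⁹) = 5.741×10⁻¹⁹ J.
Energy delivered: (180 mW)(4218 s) = 759.2 J.
Photons incident: 759.2 / 5.741×10⁻¹⁹ = 1.322×10²¹, i.e. 1.322×10²¹/6.022×10²³ = 0.002195 mol.
Product: Φ × n_abs = 0.683 × 0.002195 = 0.001499 mol.
As a count: 0.001499 × 6.022×10²³ = 9.0×10²⁰.

9.0×10²⁰ initiating radicals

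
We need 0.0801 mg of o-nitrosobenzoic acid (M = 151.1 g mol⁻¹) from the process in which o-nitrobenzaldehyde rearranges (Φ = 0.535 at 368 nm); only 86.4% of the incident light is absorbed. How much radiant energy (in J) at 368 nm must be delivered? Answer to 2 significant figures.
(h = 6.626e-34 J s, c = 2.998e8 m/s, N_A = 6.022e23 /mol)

Product: 0.0801 mg / 151.1 g mol⁻¹ = 5.301e-7 mol.
Photons that must be absorbed: 5.301e-7 / 0.535 = 9.908e-7 mol.
Incident photons needed: 9.908e-7 / 0.864 = 1.147e-6 mol.
Photon energy: hc/λ = 5.398e-19 J; per mole, 3.251e5 J mol⁻¹.
Energy required: 1.147e-6 × 3.251e5 = 0.37 J.

0.37 J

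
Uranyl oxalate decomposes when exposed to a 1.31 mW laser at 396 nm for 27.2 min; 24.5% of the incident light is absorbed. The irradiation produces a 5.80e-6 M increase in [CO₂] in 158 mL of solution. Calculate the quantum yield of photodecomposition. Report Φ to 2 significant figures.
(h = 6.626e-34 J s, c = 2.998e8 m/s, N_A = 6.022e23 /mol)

Φ = 0.53

Product: (5.80e-6 M)(0.158 L) = 9.164e-7 mol.
Photon energy at 396 nm: hc/λ = (6.626e-34)(2.998e8)/(396e-9) = 5.016e-19 J.
Energy delivered: (1.31 mW)(1632 s) = 2.138 J.
Photons incident: 2.138 / 5.016e-19 = 4.262e18, i.e. 4.262e18/6.022e23 = 7.077e-6 mol.
Photons absorbed: 0.245 × 7.077e-6 = 1.734e-6 mol.
Φ = 9.164e-7 mol / 1.734e-6 mol photons = 0.53.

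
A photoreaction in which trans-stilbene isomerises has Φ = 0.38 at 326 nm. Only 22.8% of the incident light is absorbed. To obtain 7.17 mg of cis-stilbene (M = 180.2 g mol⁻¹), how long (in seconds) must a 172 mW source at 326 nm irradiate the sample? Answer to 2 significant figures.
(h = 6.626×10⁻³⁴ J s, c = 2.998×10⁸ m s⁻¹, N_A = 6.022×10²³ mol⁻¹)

t ≈ 980 s

Product: 7.17 mg / 180.2 g mol⁻¹ = 3.979×10⁻⁵ mol.
Photons that must be absorbed: 3.979×10⁻⁵ / 0.38 = 1.047×10⁻⁴ mol.
Incident photons needed: 1.047×10⁻⁴ / 0.228 = 4.592×10⁻⁴ mol.
Photon energy: hc/λ = 6.093×10⁻¹⁹ J; per mole, 3.669×10⁵ J mol⁻¹.
Energy required: 4.592×10⁻⁴ × 3.669×10⁵ = 168.5 J.
Time: 168.5 J / 0.172 W = 980 s.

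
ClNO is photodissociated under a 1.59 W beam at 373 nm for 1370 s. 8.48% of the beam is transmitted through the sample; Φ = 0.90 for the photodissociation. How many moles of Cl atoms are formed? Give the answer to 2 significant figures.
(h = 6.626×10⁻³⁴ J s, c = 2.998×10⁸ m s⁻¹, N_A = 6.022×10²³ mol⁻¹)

0.0056 mol

Photon energy at 373 nm: hc/λ = (6.626×10⁻³⁴)(2.998×10⁸)/(373×10⁻⁹) = 5.326×10⁻¹⁹ J.
Energy delivered: (1.59 W)(1370 s) = 2178 J.
Photons incident: 2178 / 5.326×10⁻¹⁹ = 4.089×10²¹, i.e. 4.089×10²¹/6.022×10²³ = 0.006790 mol.
Fraction absorbed: 1 − 8.48/100 = 0.9152.
Photons absorbed: 0.9152 × 0.006790 = 0.006214 mol.
Product: Φ × n_abs = 0.90 × 0.006214 = 0.005593 mol.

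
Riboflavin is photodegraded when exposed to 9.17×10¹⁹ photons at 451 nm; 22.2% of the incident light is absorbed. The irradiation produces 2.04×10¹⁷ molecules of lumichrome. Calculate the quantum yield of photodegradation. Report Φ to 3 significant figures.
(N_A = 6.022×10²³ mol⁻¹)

Product: 2.04×10¹⁷ / 6.022×10²³ = 3.388×10⁻⁷ mol.
Moles of photons: 9.17×10¹⁹ / 6.022×10²³ = 1.523×10⁻⁴ mol.
Photons absorbed: 0.222 × 1.523×10⁻⁴ = 3.381×10⁻⁵ mol.
Φ = 3.388×10⁻⁷ mol / 3.381×10⁻⁵ mol photons = 0.0100.

Φ = 0.0100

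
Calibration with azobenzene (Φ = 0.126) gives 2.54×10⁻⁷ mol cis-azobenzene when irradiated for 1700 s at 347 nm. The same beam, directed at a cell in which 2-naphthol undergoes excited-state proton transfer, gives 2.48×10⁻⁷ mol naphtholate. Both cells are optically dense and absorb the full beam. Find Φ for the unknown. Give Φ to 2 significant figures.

Φ = 0.12

Photons absorbed by the actinometer: 2.54×10⁻⁷ / 0.126 = 2.016×10⁻⁶ mol.
Φ(unknown) = 2.48×10⁻⁷ / 2.016×10⁻⁶ = 0.12.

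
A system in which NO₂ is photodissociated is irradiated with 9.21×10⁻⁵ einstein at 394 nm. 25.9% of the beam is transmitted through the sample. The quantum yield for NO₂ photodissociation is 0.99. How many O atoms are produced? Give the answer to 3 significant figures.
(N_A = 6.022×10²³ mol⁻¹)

Fraction absorbed: 1 − 25.9/100 = 0.7410.
Photons absorbed: 0.7410 × 9.21×10⁻⁵ = 6.825×10⁻⁵ mol.
Product: Φ × n_abs = 0.99 × 6.825×10⁻⁵ = 6.757×10⁻⁵ mol.
As a count: 6.757×10⁻⁵ × 6.022×10²³ = 4.07×10¹⁹.

4.07×10¹⁹ atoms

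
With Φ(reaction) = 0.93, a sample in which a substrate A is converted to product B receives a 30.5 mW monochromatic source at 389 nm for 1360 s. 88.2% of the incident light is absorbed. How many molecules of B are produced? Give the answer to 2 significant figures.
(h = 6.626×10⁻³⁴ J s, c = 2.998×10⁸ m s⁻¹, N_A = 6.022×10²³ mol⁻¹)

Photon energy at 389 nm: hc/λ = (6.626×10⁻³⁴)(2.998×10⁸)/(389×10⁻⁹) = 5.107×10⁻¹⁹ J.
Energy delivered: (30.5 mW)(1360 s) = 41.48 J.
Photons incident: 41.48 / 5.107×10⁻¹⁹ = 8.122×10¹⁹, i.e. 8.122×10¹⁹/6.022×10²³ = 1.349×10⁻⁴ mol.
Photons absorbed: 0.882 × 1.349×10⁻⁴ = 1.190×10⁻⁴ mol.
Product: Φ × n_abs = 0.93 × 1.190×10⁻⁴ = 1.107×10⁻⁴ mol.
As a count: 1.107×10⁻⁴ × 6.022×10²³ = 6.7×10¹⁹.

6.7×10¹⁹ molecules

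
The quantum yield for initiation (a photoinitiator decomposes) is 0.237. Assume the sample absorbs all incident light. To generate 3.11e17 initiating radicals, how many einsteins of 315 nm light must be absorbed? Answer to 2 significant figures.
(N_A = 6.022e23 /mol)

2.2e-6 einstein

Product: 3.11e17 / 6.022e23 = 5.164e-7 mol.
Photons that must be absorbed: 5.164e-7 / 0.237 = 2.179e-6 mol.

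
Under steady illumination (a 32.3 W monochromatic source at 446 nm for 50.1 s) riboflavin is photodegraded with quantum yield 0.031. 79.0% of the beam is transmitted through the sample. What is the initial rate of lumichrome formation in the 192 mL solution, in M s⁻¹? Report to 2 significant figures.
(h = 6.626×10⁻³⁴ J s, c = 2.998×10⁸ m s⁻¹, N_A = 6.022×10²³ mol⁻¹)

4.1×10⁻⁶ M s⁻¹

Photon energy at 446 nm: hc/λ = (6.626×10⁻³⁴)(2.998×10⁸)/(446×10⁻⁹) = 4.454×10⁻¹⁹ J.
Energy delivered: (32.3 W)(50.1 s) = 1618 J.
Photons incident: 1618 / 4.454×10⁻¹⁹ = 3.633×10²¹, i.e. 3.633×10²¹/6.022×10²³ = 0.006033 mol.
Fraction absorbed: 1 − 79.0/100 = 0.2100.
Photons absorbed: 0.2100 × 0.006033 = 0.001267 mol.
Product formed: 0.031 × 0.001267 = 3.928×10⁻⁵ mol.
Rate: 3.928×10⁻⁵ mol / (50.1 s × 0.192 L) = 4.1×10⁻⁶ M s⁻¹.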